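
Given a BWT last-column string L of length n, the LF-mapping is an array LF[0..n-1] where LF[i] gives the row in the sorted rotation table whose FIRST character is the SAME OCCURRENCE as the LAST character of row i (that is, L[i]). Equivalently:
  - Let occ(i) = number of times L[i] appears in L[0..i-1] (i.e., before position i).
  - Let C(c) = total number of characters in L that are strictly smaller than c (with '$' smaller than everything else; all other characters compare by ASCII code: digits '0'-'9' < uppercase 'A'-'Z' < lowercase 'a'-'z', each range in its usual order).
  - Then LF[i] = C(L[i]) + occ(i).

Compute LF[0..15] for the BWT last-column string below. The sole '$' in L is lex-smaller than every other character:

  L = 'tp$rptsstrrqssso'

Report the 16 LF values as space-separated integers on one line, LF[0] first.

Char counts: '$':1, 'o':1, 'p':2, 'q':1, 'r':3, 's':5, 't':3
C (first-col start): C('$')=0, C('o')=1, C('p')=2, C('q')=4, C('r')=5, C('s')=8, C('t')=13
L[0]='t': occ=0, LF[0]=C('t')+0=13+0=13
L[1]='p': occ=0, LF[1]=C('p')+0=2+0=2
L[2]='$': occ=0, LF[2]=C('$')+0=0+0=0
L[3]='r': occ=0, LF[3]=C('r')+0=5+0=5
L[4]='p': occ=1, LF[4]=C('p')+1=2+1=3
L[5]='t': occ=1, LF[5]=C('t')+1=13+1=14
L[6]='s': occ=0, LF[6]=C('s')+0=8+0=8
L[7]='s': occ=1, LF[7]=C('s')+1=8+1=9
L[8]='t': occ=2, LF[8]=C('t')+2=13+2=15
L[9]='r': occ=1, LF[9]=C('r')+1=5+1=6
L[10]='r': occ=2, LF[10]=C('r')+2=5+2=7
L[11]='q': occ=0, LF[11]=C('q')+0=4+0=4
L[12]='s': occ=2, LF[12]=C('s')+2=8+2=10
L[13]='s': occ=3, LF[13]=C('s')+3=8+3=11
L[14]='s': occ=4, LF[14]=C('s')+4=8+4=12
L[15]='o': occ=0, LF[15]=C('o')+0=1+0=1

Answer: 13 2 0 5 3 14 8 9 15 6 7 4 10 11 12 1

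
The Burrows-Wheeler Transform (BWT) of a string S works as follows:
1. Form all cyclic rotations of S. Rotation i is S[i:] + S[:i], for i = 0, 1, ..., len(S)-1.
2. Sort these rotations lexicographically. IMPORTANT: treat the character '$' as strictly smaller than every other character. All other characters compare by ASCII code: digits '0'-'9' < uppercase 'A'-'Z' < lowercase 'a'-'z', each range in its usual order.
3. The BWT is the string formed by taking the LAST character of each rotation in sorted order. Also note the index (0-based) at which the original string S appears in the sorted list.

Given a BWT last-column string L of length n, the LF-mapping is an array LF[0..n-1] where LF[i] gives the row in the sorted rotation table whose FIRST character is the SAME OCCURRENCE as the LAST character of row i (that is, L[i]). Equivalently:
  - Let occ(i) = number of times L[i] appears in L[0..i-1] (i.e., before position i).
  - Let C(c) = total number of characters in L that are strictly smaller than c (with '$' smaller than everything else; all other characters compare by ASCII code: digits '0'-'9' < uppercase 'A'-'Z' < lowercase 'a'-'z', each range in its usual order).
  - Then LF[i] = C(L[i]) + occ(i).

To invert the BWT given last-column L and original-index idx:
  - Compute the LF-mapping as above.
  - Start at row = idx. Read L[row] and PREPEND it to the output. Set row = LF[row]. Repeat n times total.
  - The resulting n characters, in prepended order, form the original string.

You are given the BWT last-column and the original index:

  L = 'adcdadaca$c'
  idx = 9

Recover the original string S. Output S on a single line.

LF mapping: 1 8 5 9 2 10 3 6 4 0 7
Walk LF starting at row 9, prepending L[row]:
  step 1: row=9, L[9]='$', prepend. Next row=LF[9]=0
  step 2: row=0, L[0]='a', prepend. Next row=LF[0]=1
  step 3: row=1, L[1]='d', prepend. Next row=LF[1]=8
  step 4: row=8, L[8]='a', prepend. Next row=LF[8]=4
  step 5: row=4, L[4]='a', prepend. Next row=LF[4]=2
  step 6: row=2, L[2]='c', prepend. Next row=LF[2]=5
  step 7: row=5, L[5]='d', prepend. Next row=LF[5]=10
  step 8: row=10, L[10]='c', prepend. Next row=LF[10]=7
  step 9: row=7, L[7]='c', prepend. Next row=LF[7]=6
  step 10: row=6, L[6]='a', prepend. Next row=LF[6]=3
  step 11: row=3, L[3]='d', prepend. Next row=LF[3]=9
Reversed output: daccdcaada$

Answer: daccdcaada$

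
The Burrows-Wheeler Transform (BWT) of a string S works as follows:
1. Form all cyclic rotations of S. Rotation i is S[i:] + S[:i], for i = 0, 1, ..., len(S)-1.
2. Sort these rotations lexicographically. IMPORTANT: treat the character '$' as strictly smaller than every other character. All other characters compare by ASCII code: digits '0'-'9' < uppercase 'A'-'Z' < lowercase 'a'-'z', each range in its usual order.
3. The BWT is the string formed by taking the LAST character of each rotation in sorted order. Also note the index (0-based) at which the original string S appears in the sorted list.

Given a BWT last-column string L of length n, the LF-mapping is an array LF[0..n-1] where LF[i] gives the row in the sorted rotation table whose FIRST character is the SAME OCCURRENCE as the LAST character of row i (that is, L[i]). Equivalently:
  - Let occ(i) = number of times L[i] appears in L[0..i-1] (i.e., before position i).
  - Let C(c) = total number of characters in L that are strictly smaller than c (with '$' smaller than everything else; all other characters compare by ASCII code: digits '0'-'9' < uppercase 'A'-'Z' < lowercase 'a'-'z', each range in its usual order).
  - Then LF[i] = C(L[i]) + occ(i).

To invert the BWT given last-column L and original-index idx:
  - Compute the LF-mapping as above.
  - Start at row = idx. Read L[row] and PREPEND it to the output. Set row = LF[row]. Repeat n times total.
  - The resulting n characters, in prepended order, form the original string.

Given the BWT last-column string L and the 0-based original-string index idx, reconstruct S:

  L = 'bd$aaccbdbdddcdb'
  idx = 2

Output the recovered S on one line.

LF mapping: 3 10 0 1 2 7 8 4 11 5 12 13 14 9 15 6
Walk LF starting at row 2, prepending L[row]:
  step 1: row=2, L[2]='$', prepend. Next row=LF[2]=0
  step 2: row=0, L[0]='b', prepend. Next row=LF[0]=3
  step 3: row=3, L[3]='a', prepend. Next row=LF[3]=1
  step 4: row=1, L[1]='d', prepend. Next row=LF[1]=10
  step 5: row=10, L[10]='d', prepend. Next row=LF[10]=12
  step 6: row=12, L[12]='d', prepend. Next row=LF[12]=14
  step 7: row=14, L[14]='d', prepend. Next row=LF[14]=15
  step 8: row=15, L[15]='b', prepend. Next row=LF[15]=6
  step 9: row=6, L[6]='c', prepend. Next row=LF[6]=8
  step 10: row=8, L[8]='d', prepend. Next row=LF[8]=11
  step 11: row=11, L[11]='d', prepend. Next row=LF[11]=13
  step 12: row=13, L[13]='c', prepend. Next row=LF[13]=9
  step 13: row=9, L[9]='b', prepend. Next row=LF[9]=5
  step 14: row=5, L[5]='c', prepend. Next row=LF[5]=7
  step 15: row=7, L[7]='b', prepend. Next row=LF[7]=4
  step 16: row=4, L[4]='a', prepend. Next row=LF[4]=2
Reversed output: abcbcddcbddddab$

Answer: abcbcddcbddddab$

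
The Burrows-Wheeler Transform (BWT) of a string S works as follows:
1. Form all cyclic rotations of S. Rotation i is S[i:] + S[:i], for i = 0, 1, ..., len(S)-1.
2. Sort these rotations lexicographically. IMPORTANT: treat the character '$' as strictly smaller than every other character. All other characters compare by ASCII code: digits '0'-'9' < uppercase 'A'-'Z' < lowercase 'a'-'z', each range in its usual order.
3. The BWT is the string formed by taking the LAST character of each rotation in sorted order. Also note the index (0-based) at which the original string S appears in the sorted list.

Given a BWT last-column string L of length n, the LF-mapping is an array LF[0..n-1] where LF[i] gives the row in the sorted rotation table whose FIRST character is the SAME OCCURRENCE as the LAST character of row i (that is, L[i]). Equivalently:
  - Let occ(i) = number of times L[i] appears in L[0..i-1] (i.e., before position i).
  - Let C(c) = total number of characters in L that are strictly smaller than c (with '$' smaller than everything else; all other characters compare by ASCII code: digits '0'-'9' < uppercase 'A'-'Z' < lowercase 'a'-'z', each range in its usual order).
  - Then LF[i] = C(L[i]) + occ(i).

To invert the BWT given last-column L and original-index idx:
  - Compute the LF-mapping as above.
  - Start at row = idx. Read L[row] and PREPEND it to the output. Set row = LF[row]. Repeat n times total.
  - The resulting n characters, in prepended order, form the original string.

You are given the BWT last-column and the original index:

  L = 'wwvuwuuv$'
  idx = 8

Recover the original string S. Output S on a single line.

Answer: wvuvwuuw$

Derivation:
LF mapping: 6 7 4 1 8 2 3 5 0
Walk LF starting at row 8, prepending L[row]:
  step 1: row=8, L[8]='$', prepend. Next row=LF[8]=0
  step 2: row=0, L[0]='w', prepend. Next row=LF[0]=6
  step 3: row=6, L[6]='u', prepend. Next row=LF[6]=3
  step 4: row=3, L[3]='u', prepend. Next row=LF[3]=1
  step 5: row=1, L[1]='w', prepend. Next row=LF[1]=7
  step 6: row=7, L[7]='v', prepend. Next row=LF[7]=5
  step 7: row=5, L[5]='u', prepend. Next row=LF[5]=2
  step 8: row=2, L[2]='v', prepend. Next row=LF[2]=4
  step 9: row=4, L[4]='w', prepend. Next row=LF[4]=8
Reversed output: wvuvwuuw$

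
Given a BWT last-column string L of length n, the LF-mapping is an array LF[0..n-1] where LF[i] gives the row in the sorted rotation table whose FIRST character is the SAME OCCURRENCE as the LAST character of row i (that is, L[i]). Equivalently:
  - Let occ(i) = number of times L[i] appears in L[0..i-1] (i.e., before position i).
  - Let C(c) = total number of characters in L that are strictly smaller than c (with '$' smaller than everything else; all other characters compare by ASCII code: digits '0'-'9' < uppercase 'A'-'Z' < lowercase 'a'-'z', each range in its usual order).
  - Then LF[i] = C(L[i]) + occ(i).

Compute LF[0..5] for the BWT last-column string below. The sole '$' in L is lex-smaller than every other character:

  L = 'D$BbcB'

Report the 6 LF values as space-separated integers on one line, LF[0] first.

Char counts: '$':1, 'B':2, 'D':1, 'b':1, 'c':1
C (first-col start): C('$')=0, C('B')=1, C('D')=3, C('b')=4, C('c')=5
L[0]='D': occ=0, LF[0]=C('D')+0=3+0=3
L[1]='$': occ=0, LF[1]=C('$')+0=0+0=0
L[2]='B': occ=0, LF[2]=C('B')+0=1+0=1
L[3]='b': occ=0, LF[3]=C('b')+0=4+0=4
L[4]='c': occ=0, LF[4]=C('c')+0=5+0=5
L[5]='B': occ=1, LF[5]=C('B')+1=1+1=2

Answer: 3 0 1 4 5 2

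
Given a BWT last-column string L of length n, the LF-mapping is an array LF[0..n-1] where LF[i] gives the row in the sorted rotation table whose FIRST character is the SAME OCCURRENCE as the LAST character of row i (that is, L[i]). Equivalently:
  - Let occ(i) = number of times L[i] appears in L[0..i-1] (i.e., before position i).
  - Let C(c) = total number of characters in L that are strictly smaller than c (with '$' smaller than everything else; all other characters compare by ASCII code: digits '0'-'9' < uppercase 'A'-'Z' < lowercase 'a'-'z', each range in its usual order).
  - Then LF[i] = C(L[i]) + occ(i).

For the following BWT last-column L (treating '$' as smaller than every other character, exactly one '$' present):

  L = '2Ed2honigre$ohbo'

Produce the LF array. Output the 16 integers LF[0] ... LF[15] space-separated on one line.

Answer: 1 3 5 2 8 12 11 10 7 15 6 0 13 9 4 14

Derivation:
Char counts: '$':1, '2':2, 'E':1, 'b':1, 'd':1, 'e':1, 'g':1, 'h':2, 'i':1, 'n':1, 'o':3, 'r':1
C (first-col start): C('$')=0, C('2')=1, C('E')=3, C('b')=4, C('d')=5, C('e')=6, C('g')=7, C('h')=8, C('i')=10, C('n')=11, C('o')=12, C('r')=15
L[0]='2': occ=0, LF[0]=C('2')+0=1+0=1
L[1]='E': occ=0, LF[1]=C('E')+0=3+0=3
L[2]='d': occ=0, LF[2]=C('d')+0=5+0=5
L[3]='2': occ=1, LF[3]=C('2')+1=1+1=2
L[4]='h': occ=0, LF[4]=C('h')+0=8+0=8
L[5]='o': occ=0, LF[5]=C('o')+0=12+0=12
L[6]='n': occ=0, LF[6]=C('n')+0=11+0=11
L[7]='i': occ=0, LF[7]=C('i')+0=10+0=10
L[8]='g': occ=0, LF[8]=C('g')+0=7+0=7
L[9]='r': occ=0, LF[9]=C('r')+0=15+0=15
L[10]='e': occ=0, LF[10]=C('e')+0=6+0=6
L[11]='$': occ=0, LF[11]=C('$')+0=0+0=0
L[12]='o': occ=1, LF[12]=C('o')+1=12+1=13
L[13]='h': occ=1, LF[13]=C('h')+1=8+1=9
L[14]='b': occ=0, LF[14]=C('b')+0=4+0=4
L[15]='o': occ=2, LF[15]=C('o')+2=12+2=14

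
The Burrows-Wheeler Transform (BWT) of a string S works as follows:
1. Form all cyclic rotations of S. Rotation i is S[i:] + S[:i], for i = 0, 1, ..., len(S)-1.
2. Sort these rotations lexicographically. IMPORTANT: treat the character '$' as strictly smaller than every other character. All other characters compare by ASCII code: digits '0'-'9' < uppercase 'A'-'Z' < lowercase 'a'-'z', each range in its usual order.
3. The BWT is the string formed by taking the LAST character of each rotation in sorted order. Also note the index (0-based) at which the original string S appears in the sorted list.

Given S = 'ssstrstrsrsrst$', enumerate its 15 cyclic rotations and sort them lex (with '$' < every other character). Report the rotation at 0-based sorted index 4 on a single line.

Answer: rstrsrsrst$ssst

Derivation:
All 15 rotations (rotation i = S[i:]+S[:i]):
  rot[0] = ssstrstrsrsrst$
  rot[1] = sstrstrsrsrst$s
  rot[2] = strstrsrsrst$ss
  rot[3] = trstrsrsrst$sss
  rot[4] = rstrsrsrst$ssst
  rot[5] = strsrsrst$ssstr
  rot[6] = trsrsrst$ssstrs
  rot[7] = rsrsrst$ssstrst
  rot[8] = srsrst$ssstrstr
  rot[9] = rsrst$ssstrstrs
  rot[10] = srst$ssstrstrsr
  rot[11] = rst$ssstrstrsrs
  rot[12] = st$ssstrstrsrsr
  rot[13] = t$ssstrstrsrsrs
  rot[14] = $ssstrstrsrsrst
Sorted (with $ < everything):
  sorted[0] = $ssstrstrsrsrst
  sorted[1] = rsrsrst$ssstrst
  sorted[2] = rsrst$ssstrstrs
  sorted[3] = rst$ssstrstrsrs
  sorted[4] = rstrsrsrst$ssst
  sorted[5] = srsrst$ssstrstr
  sorted[6] = srst$ssstrstrsr
  sorted[7] = ssstrstrsrsrst$
  sorted[8] = sstrstrsrsrst$s
  sorted[9] = st$ssstrstrsrsr
  sorted[10] = strsrsrst$ssstr
  sorted[11] = strstrsrsrst$ss
  sorted[12] = t$ssstrstrsrsrs
  sorted[13] = trsrsrst$ssstrs
  sorted[14] = trstrsrsrst$sss
sorted[4] = rstrsrsrst$ssst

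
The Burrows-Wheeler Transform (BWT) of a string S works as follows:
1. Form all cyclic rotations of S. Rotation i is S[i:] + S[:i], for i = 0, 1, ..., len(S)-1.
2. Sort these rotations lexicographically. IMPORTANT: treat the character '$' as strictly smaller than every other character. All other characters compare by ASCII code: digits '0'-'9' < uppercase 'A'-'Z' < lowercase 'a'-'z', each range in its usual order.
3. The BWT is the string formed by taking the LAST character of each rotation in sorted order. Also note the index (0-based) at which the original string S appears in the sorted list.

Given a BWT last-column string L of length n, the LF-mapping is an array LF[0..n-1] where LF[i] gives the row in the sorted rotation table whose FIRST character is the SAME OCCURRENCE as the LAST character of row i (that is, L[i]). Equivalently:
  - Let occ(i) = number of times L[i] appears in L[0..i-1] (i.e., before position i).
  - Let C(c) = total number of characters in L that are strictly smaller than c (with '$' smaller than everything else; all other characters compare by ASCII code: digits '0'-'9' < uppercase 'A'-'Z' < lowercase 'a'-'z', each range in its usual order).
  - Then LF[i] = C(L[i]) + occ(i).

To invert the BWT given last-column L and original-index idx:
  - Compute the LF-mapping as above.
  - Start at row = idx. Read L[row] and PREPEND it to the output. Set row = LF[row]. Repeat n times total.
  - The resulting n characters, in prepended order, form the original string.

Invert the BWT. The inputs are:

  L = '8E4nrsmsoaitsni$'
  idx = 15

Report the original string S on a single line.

Answer: transmissionE48$

Derivation:
LF mapping: 2 3 1 8 11 12 7 13 10 4 5 15 14 9 6 0
Walk LF starting at row 15, prepending L[row]:
  step 1: row=15, L[15]='$', prepend. Next row=LF[15]=0
  step 2: row=0, L[0]='8', prepend. Next row=LF[0]=2
  step 3: row=2, L[2]='4', prepend. Next row=LF[2]=1
  step 4: row=1, L[1]='E', prepend. Next row=LF[1]=3
  step 5: row=3, L[3]='n', prepend. Next row=LF[3]=8
  step 6: row=8, L[8]='o', prepend. Next row=LF[8]=10
  step 7: row=10, L[10]='i', prepend. Next row=LF[10]=5
  step 8: row=5, L[5]='s', prepend. Next row=LF[5]=12
  step 9: row=12, L[12]='s', prepend. Next row=LF[12]=14
  step 10: row=14, L[14]='i', prepend. Next row=LF[14]=6
  step 11: row=6, L[6]='m', prepend. Next row=LF[6]=7
  step 12: row=7, L[7]='s', prepend. Next row=LF[7]=13
  step 13: row=13, L[13]='n', prepend. Next row=LF[13]=9
  step 14: row=9, L[9]='a', prepend. Next row=LF[9]=4
  step 15: row=4, L[4]='r', prepend. Next row=LF[4]=11
  step 16: row=11, L[11]='t', prepend. Next row=LF[11]=15
Reversed output: transmissionE48$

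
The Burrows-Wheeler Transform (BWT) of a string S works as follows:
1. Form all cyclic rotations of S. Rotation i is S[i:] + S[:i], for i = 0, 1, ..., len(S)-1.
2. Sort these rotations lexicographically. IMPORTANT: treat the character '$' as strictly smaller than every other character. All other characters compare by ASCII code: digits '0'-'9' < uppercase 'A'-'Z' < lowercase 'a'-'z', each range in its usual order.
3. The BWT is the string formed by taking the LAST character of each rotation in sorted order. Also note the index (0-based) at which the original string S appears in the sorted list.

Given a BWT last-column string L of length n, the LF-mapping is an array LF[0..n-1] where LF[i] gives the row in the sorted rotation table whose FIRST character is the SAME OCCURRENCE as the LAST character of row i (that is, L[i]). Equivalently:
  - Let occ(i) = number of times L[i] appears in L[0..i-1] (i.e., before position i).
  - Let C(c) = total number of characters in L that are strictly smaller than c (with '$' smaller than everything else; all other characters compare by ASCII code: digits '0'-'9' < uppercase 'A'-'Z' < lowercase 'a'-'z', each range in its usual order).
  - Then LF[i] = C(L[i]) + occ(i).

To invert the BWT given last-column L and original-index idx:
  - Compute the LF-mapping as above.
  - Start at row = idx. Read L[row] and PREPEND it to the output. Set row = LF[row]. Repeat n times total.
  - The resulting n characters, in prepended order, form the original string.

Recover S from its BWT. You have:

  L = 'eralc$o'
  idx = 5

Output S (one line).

Answer: oracle$

Derivation:
LF mapping: 3 6 1 4 2 0 5
Walk LF starting at row 5, prepending L[row]:
  step 1: row=5, L[5]='$', prepend. Next row=LF[5]=0
  step 2: row=0, L[0]='e', prepend. Next row=LF[0]=3
  step 3: row=3, L[3]='l', prepend. Next row=LF[3]=4
  step 4: row=4, L[4]='c', prepend. Next row=LF[4]=2
  step 5: row=2, L[2]='a', prepend. Next row=LF[2]=1
  step 6: row=1, L[1]='r', prepend. Next row=LF[1]=6
  step 7: row=6, L[6]='o', prepend. Next row=LF[6]=5
Reversed output: oracle$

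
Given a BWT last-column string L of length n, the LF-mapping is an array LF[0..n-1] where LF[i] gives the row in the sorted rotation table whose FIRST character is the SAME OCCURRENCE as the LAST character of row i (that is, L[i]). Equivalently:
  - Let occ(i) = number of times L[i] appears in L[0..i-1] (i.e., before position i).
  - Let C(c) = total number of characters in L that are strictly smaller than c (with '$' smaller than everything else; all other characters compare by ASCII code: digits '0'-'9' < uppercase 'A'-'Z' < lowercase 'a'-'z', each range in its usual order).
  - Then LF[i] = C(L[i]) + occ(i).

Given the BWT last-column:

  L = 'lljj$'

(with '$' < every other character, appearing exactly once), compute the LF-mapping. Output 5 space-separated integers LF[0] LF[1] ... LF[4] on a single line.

Char counts: '$':1, 'j':2, 'l':2
C (first-col start): C('$')=0, C('j')=1, C('l')=3
L[0]='l': occ=0, LF[0]=C('l')+0=3+0=3
L[1]='l': occ=1, LF[1]=C('l')+1=3+1=4
L[2]='j': occ=0, LF[2]=C('j')+0=1+0=1
L[3]='j': occ=1, LF[3]=C('j')+1=1+1=2
L[4]='$': occ=0, LF[4]=C('$')+0=0+0=0

Answer: 3 4 1 2 0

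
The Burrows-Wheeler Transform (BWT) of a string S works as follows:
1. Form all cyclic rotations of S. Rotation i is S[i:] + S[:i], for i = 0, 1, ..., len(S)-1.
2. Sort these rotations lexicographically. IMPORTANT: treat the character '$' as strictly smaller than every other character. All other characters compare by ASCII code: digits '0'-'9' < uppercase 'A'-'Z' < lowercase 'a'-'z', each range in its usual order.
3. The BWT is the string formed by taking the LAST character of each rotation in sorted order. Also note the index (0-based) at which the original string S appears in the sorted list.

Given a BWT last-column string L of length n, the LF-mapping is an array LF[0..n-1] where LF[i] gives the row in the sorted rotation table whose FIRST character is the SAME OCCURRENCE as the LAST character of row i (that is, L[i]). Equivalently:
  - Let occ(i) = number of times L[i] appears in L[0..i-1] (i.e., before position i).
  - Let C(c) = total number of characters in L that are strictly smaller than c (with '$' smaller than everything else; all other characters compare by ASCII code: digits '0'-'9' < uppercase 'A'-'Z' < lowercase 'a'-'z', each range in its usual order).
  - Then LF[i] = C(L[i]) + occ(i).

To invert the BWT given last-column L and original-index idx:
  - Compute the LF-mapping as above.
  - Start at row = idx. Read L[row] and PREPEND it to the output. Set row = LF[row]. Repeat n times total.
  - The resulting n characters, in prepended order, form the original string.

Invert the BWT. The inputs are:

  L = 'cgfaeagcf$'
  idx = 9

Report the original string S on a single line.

Answer: gfaecfgac$

Derivation:
LF mapping: 3 8 6 1 5 2 9 4 7 0
Walk LF starting at row 9, prepending L[row]:
  step 1: row=9, L[9]='$', prepend. Next row=LF[9]=0
  step 2: row=0, L[0]='c', prepend. Next row=LF[0]=3
  step 3: row=3, L[3]='a', prepend. Next row=LF[3]=1
  step 4: row=1, L[1]='g', prepend. Next row=LF[1]=8
  step 5: row=8, L[8]='f', prepend. Next row=LF[8]=7
  step 6: row=7, L[7]='c', prepend. Next row=LF[7]=4
  step 7: row=4, L[4]='e', prepend. Next row=LF[4]=5
  step 8: row=5, L[5]='a', prepend. Next row=LF[5]=2
  step 9: row=2, L[2]='f', prepend. Next row=LF[2]=6
  step 10: row=6, L[6]='g', prepend. Next row=LF[6]=9
Reversed output: gfaecfgac$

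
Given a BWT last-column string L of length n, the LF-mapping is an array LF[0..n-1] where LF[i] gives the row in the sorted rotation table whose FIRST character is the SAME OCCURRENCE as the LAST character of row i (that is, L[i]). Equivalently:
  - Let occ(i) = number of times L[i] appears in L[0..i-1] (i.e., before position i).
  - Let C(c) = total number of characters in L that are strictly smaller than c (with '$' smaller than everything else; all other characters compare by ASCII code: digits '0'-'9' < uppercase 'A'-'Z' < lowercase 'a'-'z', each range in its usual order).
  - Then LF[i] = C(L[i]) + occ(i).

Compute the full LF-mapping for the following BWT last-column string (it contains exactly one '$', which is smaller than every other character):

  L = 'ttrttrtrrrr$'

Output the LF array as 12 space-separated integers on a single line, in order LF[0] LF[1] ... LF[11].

Char counts: '$':1, 'r':6, 't':5
C (first-col start): C('$')=0, C('r')=1, C('t')=7
L[0]='t': occ=0, LF[0]=C('t')+0=7+0=7
L[1]='t': occ=1, LF[1]=C('t')+1=7+1=8
L[2]='r': occ=0, LF[2]=C('r')+0=1+0=1
L[3]='t': occ=2, LF[3]=C('t')+2=7+2=9
L[4]='t': occ=3, LF[4]=C('t')+3=7+3=10
L[5]='r': occ=1, LF[5]=C('r')+1=1+1=2
L[6]='t': occ=4, LF[6]=C('t')+4=7+4=11
L[7]='r': occ=2, LF[7]=C('r')+2=1+2=3
L[8]='r': occ=3, LF[8]=C('r')+3=1+3=4
L[9]='r': occ=4, LF[9]=C('r')+4=1+4=5
L[10]='r': occ=5, LF[10]=C('r')+5=1+5=6
L[11]='$': occ=0, LF[11]=C('$')+0=0+0=0

Answer: 7 8 1 9 10 2 11 3 4 5 6 0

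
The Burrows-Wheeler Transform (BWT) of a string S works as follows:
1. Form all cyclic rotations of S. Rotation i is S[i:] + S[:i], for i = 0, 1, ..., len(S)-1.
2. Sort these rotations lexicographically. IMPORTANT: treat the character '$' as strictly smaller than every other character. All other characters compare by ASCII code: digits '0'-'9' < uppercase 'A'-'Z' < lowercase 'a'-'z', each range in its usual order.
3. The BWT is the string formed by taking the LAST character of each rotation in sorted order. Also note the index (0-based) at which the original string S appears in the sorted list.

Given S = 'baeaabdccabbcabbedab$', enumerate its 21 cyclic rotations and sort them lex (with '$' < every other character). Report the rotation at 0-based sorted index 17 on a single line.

All 21 rotations (rotation i = S[i:]+S[:i]):
  rot[0] = baeaabdccabbcabbedab$
  rot[1] = aeaabdccabbcabbedab$b
  rot[2] = eaabdccabbcabbedab$ba
  rot[3] = aabdccabbcabbedab$bae
  rot[4] = abdccabbcabbedab$baea
  rot[5] = bdccabbcabbedab$baeaa
  rot[6] = dccabbcabbedab$baeaab
  rot[7] = ccabbcabbedab$baeaabd
  rot[8] = cabbcabbedab$baeaabdc
  rot[9] = abbcabbedab$baeaabdcc
  rot[10] = bbcabbedab$baeaabdcca
  rot[11] = bcabbedab$baeaabdccab
  rot[12] = cabbedab$baeaabdccabb
  rot[13] = abbedab$baeaabdccabbc
  rot[14] = bbedab$baeaabdccabbca
  rot[15] = bedab$baeaabdccabbcab
  rot[16] = edab$baeaabdccabbcabb
  rot[17] = dab$baeaabdccabbcabbe
  rot[18] = ab$baeaabdccabbcabbed
  rot[19] = b$baeaabdccabbcabbeda
  rot[20] = $baeaabdccabbcabbedab
Sorted (with $ < everything):
  sorted[0] = $baeaabdccabbcabbedab
  sorted[1] = aabdccabbcabbedab$bae
  sorted[2] = ab$baeaabdccabbcabbed
  sorted[3] = abbcabbedab$baeaabdcc
  sorted[4] = abbedab$baeaabdccabbc
  sorted[5] = abdccabbcabbedab$baea
  sorted[6] = aeaabdccabbcabbedab$b
  sorted[7] = b$baeaabdccabbcabbeda
  sorted[8] = baeaabdccabbcabbedab$
  sorted[9] = bbcabbedab$baeaabdcca
  sorted[10] = bbedab$baeaabdccabbca
  sorted[11] = bcabbedab$baeaabdccab
  sorted[12] = bdccabbcabbedab$baeaa
  sorted[13] = bedab$baeaabdccabbcab
  sorted[14] = cabbcabbedab$baeaabdc
  sorted[15] = cabbedab$baeaabdccabb
  sorted[16] = ccabbcabbedab$baeaabd
  sorted[17] = dab$baeaabdccabbcabbe
  sorted[18] = dccabbcabbedab$baeaab
  sorted[19] = eaabdccabbcabbedab$ba
  sorted[20] = edab$baeaabdccabbcabb
sorted[17] = dab$baeaabdccabbcabbe

Answer: dab$baeaabdccabbcabbe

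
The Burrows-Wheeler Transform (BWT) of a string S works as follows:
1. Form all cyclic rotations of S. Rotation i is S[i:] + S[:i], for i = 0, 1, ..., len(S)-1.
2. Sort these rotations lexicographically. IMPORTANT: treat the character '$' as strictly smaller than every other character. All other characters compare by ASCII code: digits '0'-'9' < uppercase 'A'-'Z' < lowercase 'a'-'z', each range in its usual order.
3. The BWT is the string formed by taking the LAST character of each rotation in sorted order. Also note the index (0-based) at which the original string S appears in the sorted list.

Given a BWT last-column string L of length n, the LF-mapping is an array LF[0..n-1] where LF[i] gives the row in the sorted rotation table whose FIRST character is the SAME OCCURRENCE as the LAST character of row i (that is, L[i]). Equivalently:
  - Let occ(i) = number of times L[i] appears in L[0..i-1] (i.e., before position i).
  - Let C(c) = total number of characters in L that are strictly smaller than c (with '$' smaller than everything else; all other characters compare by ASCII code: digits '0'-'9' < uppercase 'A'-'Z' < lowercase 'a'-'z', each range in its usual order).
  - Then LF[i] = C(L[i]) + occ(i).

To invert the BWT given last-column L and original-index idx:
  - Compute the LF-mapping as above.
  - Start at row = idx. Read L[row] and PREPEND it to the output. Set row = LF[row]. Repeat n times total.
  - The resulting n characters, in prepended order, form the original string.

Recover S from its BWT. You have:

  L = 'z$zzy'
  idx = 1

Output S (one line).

Answer: yzzz$

Derivation:
LF mapping: 2 0 3 4 1
Walk LF starting at row 1, prepending L[row]:
  step 1: row=1, L[1]='$', prepend. Next row=LF[1]=0
  step 2: row=0, L[0]='z', prepend. Next row=LF[0]=2
  step 3: row=2, L[2]='z', prepend. Next row=LF[2]=3
  step 4: row=3, L[3]='z', prepend. Next row=LF[3]=4
  step 5: row=4, L[4]='y', prepend. Next row=LF[4]=1
Reversed output: yzzz$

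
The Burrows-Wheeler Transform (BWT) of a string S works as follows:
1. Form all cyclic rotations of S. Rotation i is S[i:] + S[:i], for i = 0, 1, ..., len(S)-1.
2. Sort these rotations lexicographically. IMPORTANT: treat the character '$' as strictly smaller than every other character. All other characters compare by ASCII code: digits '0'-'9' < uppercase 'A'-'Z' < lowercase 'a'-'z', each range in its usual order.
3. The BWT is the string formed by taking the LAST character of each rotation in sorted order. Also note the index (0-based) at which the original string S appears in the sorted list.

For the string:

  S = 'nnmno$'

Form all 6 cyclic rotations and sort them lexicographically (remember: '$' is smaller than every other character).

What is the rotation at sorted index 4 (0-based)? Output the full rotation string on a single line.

Answer: no$nnm

Derivation:
All 6 rotations (rotation i = S[i:]+S[:i]):
  rot[0] = nnmno$
  rot[1] = nmno$n
  rot[2] = mno$nn
  rot[3] = no$nnm
  rot[4] = o$nnmn
  rot[5] = $nnmno
Sorted (with $ < everything):
  sorted[0] = $nnmno
  sorted[1] = mno$nn
  sorted[2] = nmno$n
  sorted[3] = nnmno$
  sorted[4] = no$nnm
  sorted[5] = o$nnmn
sorted[4] = no$nnm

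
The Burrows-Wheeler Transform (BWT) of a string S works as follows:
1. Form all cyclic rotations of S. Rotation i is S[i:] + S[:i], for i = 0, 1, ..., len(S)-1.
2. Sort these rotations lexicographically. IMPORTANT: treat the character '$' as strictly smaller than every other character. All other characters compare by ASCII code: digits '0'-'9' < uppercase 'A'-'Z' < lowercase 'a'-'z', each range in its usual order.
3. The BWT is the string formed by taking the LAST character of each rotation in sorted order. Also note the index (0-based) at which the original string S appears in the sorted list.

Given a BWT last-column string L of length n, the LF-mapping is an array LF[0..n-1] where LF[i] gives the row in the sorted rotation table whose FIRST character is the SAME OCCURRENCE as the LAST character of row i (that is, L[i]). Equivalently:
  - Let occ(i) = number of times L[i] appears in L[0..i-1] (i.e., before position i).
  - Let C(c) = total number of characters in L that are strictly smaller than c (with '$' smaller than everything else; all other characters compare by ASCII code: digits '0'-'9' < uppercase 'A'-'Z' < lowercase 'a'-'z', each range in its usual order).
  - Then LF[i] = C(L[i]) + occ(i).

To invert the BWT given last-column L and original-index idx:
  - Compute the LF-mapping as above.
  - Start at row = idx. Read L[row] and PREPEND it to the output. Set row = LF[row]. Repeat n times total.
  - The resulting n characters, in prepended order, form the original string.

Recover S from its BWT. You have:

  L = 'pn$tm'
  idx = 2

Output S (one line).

Answer: nmtp$

Derivation:
LF mapping: 3 2 0 4 1
Walk LF starting at row 2, prepending L[row]:
  step 1: row=2, L[2]='$', prepend. Next row=LF[2]=0
  step 2: row=0, L[0]='p', prepend. Next row=LF[0]=3
  step 3: row=3, L[3]='t', prepend. Next row=LF[3]=4
  step 4: row=4, L[4]='m', prepend. Next row=LF[4]=1
  step 5: row=1, L[1]='n', prepend. Next row=LF[1]=2
Reversed output: nmtp$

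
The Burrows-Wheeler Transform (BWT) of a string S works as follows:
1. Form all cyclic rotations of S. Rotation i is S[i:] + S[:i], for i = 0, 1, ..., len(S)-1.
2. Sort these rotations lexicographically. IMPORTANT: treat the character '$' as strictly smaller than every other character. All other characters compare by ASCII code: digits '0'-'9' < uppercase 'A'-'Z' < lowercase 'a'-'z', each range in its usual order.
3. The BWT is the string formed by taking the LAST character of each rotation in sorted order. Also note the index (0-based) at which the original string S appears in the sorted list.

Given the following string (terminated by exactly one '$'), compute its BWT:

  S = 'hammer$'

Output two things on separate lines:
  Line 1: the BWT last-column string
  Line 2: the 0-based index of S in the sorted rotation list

All 7 rotations (rotation i = S[i:]+S[:i]):
  rot[0] = hammer$
  rot[1] = ammer$h
  rot[2] = mmer$ha
  rot[3] = mer$ham
  rot[4] = er$hamm
  rot[5] = r$hamme
  rot[6] = $hammer
Sorted (with $ < everything):
  sorted[0] = $hammer  (last char: 'r')
  sorted[1] = ammer$h  (last char: 'h')
  sorted[2] = er$hamm  (last char: 'm')
  sorted[3] = hammer$  (last char: '$')
  sorted[4] = mer$ham  (last char: 'm')
  sorted[5] = mmer$ha  (last char: 'a')
  sorted[6] = r$hamme  (last char: 'e')
Last column: rhm$mae
Original string S is at sorted index 3

Answer: rhm$mae
3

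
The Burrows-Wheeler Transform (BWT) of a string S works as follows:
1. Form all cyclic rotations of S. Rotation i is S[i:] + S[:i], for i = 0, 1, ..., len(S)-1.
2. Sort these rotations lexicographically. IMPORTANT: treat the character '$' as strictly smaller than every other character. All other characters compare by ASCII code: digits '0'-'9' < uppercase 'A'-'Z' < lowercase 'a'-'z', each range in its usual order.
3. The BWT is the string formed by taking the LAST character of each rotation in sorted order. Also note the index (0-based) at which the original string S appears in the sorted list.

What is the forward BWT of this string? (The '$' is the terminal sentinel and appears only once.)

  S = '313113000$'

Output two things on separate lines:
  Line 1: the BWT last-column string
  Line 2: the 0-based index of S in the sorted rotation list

All 10 rotations (rotation i = S[i:]+S[:i]):
  rot[0] = 313113000$
  rot[1] = 13113000$3
  rot[2] = 3113000$31
  rot[3] = 113000$313
  rot[4] = 13000$3131
  rot[5] = 3000$31311
  rot[6] = 000$313113
  rot[7] = 00$3131130
  rot[8] = 0$31311300
  rot[9] = $313113000
Sorted (with $ < everything):
  sorted[0] = $313113000  (last char: '0')
  sorted[1] = 0$31311300  (last char: '0')
  sorted[2] = 00$3131130  (last char: '0')
  sorted[3] = 000$313113  (last char: '3')
  sorted[4] = 113000$313  (last char: '3')
  sorted[5] = 13000$3131  (last char: '1')
  sorted[6] = 13113000$3  (last char: '3')
  sorted[7] = 3000$31311  (last char: '1')
  sorted[8] = 3113000$31  (last char: '1')
  sorted[9] = 313113000$  (last char: '$')
Last column: 000331311$
Original string S is at sorted index 9

Answer: 000331311$
9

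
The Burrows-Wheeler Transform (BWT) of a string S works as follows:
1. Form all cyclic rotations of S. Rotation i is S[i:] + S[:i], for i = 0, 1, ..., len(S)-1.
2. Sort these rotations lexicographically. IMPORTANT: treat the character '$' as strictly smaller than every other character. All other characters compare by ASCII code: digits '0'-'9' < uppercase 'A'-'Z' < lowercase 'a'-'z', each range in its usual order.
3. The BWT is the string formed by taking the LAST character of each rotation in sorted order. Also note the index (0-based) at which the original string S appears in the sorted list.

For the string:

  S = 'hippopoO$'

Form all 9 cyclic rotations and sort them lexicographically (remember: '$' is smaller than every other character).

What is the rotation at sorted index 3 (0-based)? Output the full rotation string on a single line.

Answer: ippopoO$h

Derivation:
All 9 rotations (rotation i = S[i:]+S[:i]):
  rot[0] = hippopoO$
  rot[1] = ippopoO$h
  rot[2] = ppopoO$hi
  rot[3] = popoO$hip
  rot[4] = opoO$hipp
  rot[5] = poO$hippo
  rot[6] = oO$hippop
  rot[7] = O$hippopo
  rot[8] = $hippopoO
Sorted (with $ < everything):
  sorted[0] = $hippopoO
  sorted[1] = O$hippopo
  sorted[2] = hippopoO$
  sorted[3] = ippopoO$h
  sorted[4] = oO$hippop
  sorted[5] = opoO$hipp
  sorted[6] = poO$hippo
  sorted[7] = popoO$hip
  sorted[8] = ppopoO$hi
sorted[3] = ippopoO$h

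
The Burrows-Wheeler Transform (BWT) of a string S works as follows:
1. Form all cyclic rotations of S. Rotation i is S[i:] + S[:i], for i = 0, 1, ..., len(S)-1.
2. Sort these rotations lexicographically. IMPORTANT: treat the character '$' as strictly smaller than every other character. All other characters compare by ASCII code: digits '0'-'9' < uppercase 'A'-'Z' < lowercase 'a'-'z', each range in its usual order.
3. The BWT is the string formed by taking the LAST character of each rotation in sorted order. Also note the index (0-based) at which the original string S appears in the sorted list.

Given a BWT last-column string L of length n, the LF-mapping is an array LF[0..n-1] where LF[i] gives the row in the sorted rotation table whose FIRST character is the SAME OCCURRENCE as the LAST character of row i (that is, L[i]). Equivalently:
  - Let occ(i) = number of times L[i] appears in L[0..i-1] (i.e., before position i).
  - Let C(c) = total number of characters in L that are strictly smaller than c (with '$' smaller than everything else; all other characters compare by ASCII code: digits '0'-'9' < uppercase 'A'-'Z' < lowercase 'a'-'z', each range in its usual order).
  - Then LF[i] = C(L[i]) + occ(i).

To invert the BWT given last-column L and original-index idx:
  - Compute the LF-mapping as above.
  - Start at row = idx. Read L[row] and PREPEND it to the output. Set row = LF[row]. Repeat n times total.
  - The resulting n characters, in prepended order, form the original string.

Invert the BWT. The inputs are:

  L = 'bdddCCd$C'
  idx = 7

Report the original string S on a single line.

Answer: dCddCdCb$

Derivation:
LF mapping: 4 5 6 7 1 2 8 0 3
Walk LF starting at row 7, prepending L[row]:
  step 1: row=7, L[7]='$', prepend. Next row=LF[7]=0
  step 2: row=0, L[0]='b', prepend. Next row=LF[0]=4
  step 3: row=4, L[4]='C', prepend. Next row=LF[4]=1
  step 4: row=1, L[1]='d', prepend. Next row=LF[1]=5
  step 5: row=5, L[5]='C', prepend. Next row=LF[5]=2
  step 6: row=2, L[2]='d', prepend. Next row=LF[2]=6
  step 7: row=6, L[6]='d', prepend. Next row=LF[6]=8
  step 8: row=8, L[8]='C', prepend. Next row=LF[8]=3
  step 9: row=3, L[3]='d', prepend. Next row=LF[3]=7
Reversed output: dCddCdCb$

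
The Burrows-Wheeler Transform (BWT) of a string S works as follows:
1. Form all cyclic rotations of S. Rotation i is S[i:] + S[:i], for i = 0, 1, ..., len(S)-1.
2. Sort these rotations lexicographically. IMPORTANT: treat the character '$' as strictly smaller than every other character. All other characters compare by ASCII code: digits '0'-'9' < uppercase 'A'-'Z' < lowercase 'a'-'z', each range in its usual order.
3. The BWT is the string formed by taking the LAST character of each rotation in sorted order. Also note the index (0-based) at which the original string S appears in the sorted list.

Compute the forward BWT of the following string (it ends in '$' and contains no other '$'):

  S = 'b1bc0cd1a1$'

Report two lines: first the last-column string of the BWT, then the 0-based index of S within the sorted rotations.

All 11 rotations (rotation i = S[i:]+S[:i]):
  rot[0] = b1bc0cd1a1$
  rot[1] = 1bc0cd1a1$b
  rot[2] = bc0cd1a1$b1
  rot[3] = c0cd1a1$b1b
  rot[4] = 0cd1a1$b1bc
  rot[5] = cd1a1$b1bc0
  rot[6] = d1a1$b1bc0c
  rot[7] = 1a1$b1bc0cd
  rot[8] = a1$b1bc0cd1
  rot[9] = 1$b1bc0cd1a
  rot[10] = $b1bc0cd1a1
Sorted (with $ < everything):
  sorted[0] = $b1bc0cd1a1  (last char: '1')
  sorted[1] = 0cd1a1$b1bc  (last char: 'c')
  sorted[2] = 1$b1bc0cd1a  (last char: 'a')
  sorted[3] = 1a1$b1bc0cd  (last char: 'd')
  sorted[4] = 1bc0cd1a1$b  (last char: 'b')
  sorted[5] = a1$b1bc0cd1  (last char: '1')
  sorted[6] = b1bc0cd1a1$  (last char: '$')
  sorted[7] = bc0cd1a1$b1  (last char: '1')
  sorted[8] = c0cd1a1$b1b  (last char: 'b')
  sorted[9] = cd1a1$b1bc0  (last char: '0')
  sorted[10] = d1a1$b1bc0c  (last char: 'c')
Last column: 1cadb1$1b0c
Original string S is at sorted index 6

Answer: 1cadb1$1b0c
6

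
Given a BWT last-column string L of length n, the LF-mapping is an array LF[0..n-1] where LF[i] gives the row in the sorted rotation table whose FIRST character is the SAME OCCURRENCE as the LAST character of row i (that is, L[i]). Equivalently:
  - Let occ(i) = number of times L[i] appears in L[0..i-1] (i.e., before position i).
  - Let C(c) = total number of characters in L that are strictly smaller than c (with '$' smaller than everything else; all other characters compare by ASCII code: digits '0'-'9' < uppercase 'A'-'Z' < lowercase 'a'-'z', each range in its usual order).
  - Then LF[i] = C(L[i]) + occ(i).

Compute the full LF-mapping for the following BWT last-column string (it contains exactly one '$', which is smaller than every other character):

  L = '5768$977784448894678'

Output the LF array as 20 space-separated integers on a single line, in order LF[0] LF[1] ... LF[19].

Char counts: '$':1, '4':4, '5':1, '6':2, '7':5, '8':5, '9':2
C (first-col start): C('$')=0, C('4')=1, C('5')=5, C('6')=6, C('7')=8, C('8')=13, C('9')=18
L[0]='5': occ=0, LF[0]=C('5')+0=5+0=5
L[1]='7': occ=0, LF[1]=C('7')+0=8+0=8
L[2]='6': occ=0, LF[2]=C('6')+0=6+0=6
L[3]='8': occ=0, LF[3]=C('8')+0=13+0=13
L[4]='$': occ=0, LF[4]=C('$')+0=0+0=0
L[5]='9': occ=0, LF[5]=C('9')+0=18+0=18
L[6]='7': occ=1, LF[6]=C('7')+1=8+1=9
L[7]='7': occ=2, LF[7]=C('7')+2=8+2=10
L[8]='7': occ=3, LF[8]=C('7')+3=8+3=11
L[9]='8': occ=1, LF[9]=C('8')+1=13+1=14
L[10]='4': occ=0, LF[10]=C('4')+0=1+0=1
L[11]='4': occ=1, LF[11]=C('4')+1=1+1=2
L[12]='4': occ=2, LF[12]=C('4')+2=1+2=3
L[13]='8': occ=2, LF[13]=C('8')+2=13+2=15
L[14]='8': occ=3, LF[14]=C('8')+3=13+3=16
L[15]='9': occ=1, LF[15]=C('9')+1=18+1=19
L[16]='4': occ=3, LF[16]=C('4')+3=1+3=4
L[17]='6': occ=1, LF[17]=C('6')+1=6+1=7
L[18]='7': occ=4, LF[18]=C('7')+4=8+4=12
L[19]='8': occ=4, LF[19]=C('8')+4=13+4=17

Answer: 5 8 6 13 0 18 9 10 11 14 1 2 3 15 16 19 4 7 12 17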